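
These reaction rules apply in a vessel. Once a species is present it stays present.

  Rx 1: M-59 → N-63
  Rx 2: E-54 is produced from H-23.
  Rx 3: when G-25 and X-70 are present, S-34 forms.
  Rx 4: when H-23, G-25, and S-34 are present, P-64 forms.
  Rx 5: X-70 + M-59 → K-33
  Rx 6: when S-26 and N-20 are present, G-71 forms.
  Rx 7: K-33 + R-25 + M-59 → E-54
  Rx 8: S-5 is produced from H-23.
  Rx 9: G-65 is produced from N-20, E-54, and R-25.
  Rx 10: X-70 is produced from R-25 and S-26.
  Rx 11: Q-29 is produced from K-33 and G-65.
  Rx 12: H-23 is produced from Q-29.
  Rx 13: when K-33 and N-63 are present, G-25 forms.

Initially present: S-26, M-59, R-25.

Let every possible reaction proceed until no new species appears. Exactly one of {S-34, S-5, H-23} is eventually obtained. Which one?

M-59 present → N-63 forms (Rx 1).
R-25 and S-26 present → X-70 forms (Rx 10).
X-70 and M-59 present → K-33 forms (Rx 5).
K-33 and N-63 present → G-25 forms (Rx 13).
G-25 and X-70 present → S-34 forms (Rx 3).
H-23 would need Q-29 (Rx 12), but Q-29 never forms. S-5 would need H-23 (Rx 8), but H-23 never forms.

S-34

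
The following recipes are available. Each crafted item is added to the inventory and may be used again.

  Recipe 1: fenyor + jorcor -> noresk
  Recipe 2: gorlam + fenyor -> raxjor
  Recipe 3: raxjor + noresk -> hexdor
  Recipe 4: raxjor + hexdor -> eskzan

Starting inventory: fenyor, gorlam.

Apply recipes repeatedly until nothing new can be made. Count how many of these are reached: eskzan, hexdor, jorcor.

eskzan would need raxjor and hexdor (Recipe 4), but hexdor is never obtained.
hexdor would need raxjor and noresk (Recipe 3), but noresk is never obtained.
No rule produces jorcor, and it is not given.
None of the 3 are reached.

0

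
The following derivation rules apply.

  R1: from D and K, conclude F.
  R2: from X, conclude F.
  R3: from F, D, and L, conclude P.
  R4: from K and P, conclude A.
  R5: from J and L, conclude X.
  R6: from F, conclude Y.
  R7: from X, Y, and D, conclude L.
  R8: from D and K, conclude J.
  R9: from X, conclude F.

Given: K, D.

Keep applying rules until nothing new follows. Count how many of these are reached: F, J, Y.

3

From D and K, R8 gives J.
From D and K, R1 gives F.
From F, R6 gives Y.
F: reached.
J: reached.
Y: reached.
All 3 are reached.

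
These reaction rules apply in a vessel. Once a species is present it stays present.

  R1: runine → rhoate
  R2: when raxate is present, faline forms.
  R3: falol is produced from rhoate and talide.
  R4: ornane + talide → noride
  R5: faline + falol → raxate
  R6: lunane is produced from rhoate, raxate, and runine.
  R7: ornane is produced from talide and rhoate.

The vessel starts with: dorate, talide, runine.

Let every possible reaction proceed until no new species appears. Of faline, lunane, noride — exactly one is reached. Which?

runine present → rhoate forms (R1).
talide and rhoate present → ornane forms (R7).
ornane and talide present → noride forms (R4).
faline would need raxate (R2), but raxate never forms. lunane would need rhoate, raxate, and runine (R6), but raxate never forms.

noride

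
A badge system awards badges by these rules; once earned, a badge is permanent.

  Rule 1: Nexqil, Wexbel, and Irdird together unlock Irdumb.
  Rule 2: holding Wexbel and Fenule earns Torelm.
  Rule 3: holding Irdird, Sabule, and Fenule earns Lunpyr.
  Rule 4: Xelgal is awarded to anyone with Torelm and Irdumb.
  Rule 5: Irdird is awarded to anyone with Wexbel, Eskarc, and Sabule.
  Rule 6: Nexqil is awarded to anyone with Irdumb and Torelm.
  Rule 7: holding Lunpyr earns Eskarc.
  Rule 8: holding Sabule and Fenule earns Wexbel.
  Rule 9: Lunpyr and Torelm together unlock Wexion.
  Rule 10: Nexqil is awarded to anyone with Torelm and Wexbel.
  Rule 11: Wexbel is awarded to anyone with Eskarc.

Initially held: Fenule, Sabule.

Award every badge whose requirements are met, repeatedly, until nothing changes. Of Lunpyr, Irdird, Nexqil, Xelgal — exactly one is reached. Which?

Nexqil

With Sabule and Fenule, Wexbel is earned (Rule 8).
With Wexbel and Fenule, Torelm is earned (Rule 2).
With Torelm and Wexbel, Nexqil is earned (Rule 10).
Lunpyr would need Irdird, Sabule, and Fenule (Rule 3), but Irdird is never earned. Xelgal would need Torelm and Irdumb (Rule 4), but Irdumb is never earned. Irdird would need Wexbel, Eskarc, and Sabule (Rule 5), but Eskarc is never earned.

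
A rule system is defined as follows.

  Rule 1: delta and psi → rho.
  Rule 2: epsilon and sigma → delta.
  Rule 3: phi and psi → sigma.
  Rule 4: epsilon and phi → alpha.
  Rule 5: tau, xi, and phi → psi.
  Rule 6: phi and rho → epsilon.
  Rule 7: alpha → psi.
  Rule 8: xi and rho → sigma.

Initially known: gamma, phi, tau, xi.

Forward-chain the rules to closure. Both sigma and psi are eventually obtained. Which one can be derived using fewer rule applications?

psi

psi: tau, xi, and phi hold, so psi follows (Rule 5). [1 rule application]
sigma: tau, xi, and phi hold, so psi follows (Rule 5). From phi and psi, Rule 3 gives sigma. [2 rule applications]
psi needs fewer.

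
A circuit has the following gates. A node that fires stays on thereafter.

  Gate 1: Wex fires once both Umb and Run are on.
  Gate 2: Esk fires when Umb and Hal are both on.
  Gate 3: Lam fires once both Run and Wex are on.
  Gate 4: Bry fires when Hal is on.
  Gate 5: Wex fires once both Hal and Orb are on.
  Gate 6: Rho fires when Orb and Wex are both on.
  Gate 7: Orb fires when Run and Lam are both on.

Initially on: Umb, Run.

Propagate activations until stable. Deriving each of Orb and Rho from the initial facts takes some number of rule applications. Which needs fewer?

Orb

Orb: Gate 1: Umb and Run on → Wex on. Gate 3: Run and Wex on → Lam on. Gate 7: Run and Lam on → Orb on. [3 rule applications]
Rho: Gate 1: Umb and Run on → Wex on. Run and Wex are on, so Lam fires (Gate 3). Gate 7: Run and Lam on → Orb on. Orb and Wex are on, so Rho fires (Gate 6). [4 rule applications]
Orb needs fewer.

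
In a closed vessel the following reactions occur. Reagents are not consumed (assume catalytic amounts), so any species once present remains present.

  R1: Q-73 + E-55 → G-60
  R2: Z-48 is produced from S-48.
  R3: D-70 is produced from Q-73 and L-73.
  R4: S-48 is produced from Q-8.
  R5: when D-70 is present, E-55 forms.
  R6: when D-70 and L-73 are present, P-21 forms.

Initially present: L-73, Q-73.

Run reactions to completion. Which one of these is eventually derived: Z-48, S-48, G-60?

G-60

Q-73 and L-73 present → D-70 forms (R3).
D-70 present → E-55 forms (R5).
Q-73 and E-55 present → G-60 forms (R1).
S-48 would need Q-8 (R4), but Q-8 never forms. Z-48 would need S-48 (R2), but S-48 never forms.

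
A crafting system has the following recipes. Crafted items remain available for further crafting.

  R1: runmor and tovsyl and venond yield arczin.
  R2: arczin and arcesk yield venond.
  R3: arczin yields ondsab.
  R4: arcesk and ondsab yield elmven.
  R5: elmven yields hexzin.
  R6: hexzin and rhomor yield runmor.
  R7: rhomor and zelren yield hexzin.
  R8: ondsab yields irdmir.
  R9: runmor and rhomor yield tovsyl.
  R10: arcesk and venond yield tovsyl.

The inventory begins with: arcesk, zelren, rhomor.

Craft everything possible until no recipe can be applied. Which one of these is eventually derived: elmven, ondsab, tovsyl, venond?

rhomor and zelren → hexzin (R7).
Using R6, hexzin and rhomor make runmor.
runmor and rhomor → tovsyl (R9).
venond would need arczin and arcesk (R2), but arczin is never obtained. elmven would need arcesk and ondsab (R4), but ondsab is never obtained. ondsab would need arczin (R3), but arczin is never obtained.

tovsyl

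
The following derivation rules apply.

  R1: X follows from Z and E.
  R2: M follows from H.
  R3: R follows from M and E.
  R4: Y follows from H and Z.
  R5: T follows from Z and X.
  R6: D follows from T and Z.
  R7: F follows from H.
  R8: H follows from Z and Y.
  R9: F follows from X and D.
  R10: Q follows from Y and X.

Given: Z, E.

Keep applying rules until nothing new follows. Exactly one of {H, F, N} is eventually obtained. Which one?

F

From Z and E, R1 gives X.
Z and X hold, so T follows (R5).
From T and Z, R6 gives D.
From X and D, R9 gives F.
H would need Z and Y (R8), but Y is never established. No rule produces N, and it is not given.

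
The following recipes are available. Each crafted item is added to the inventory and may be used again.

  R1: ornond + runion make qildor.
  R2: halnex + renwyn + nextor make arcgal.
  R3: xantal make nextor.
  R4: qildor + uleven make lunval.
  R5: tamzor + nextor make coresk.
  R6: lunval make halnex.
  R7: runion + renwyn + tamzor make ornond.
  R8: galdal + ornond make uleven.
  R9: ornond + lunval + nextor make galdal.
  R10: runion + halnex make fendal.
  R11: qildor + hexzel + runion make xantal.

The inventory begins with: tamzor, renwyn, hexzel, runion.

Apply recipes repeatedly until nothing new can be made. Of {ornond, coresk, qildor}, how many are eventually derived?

Using R7, runion, renwyn, and tamzor make ornond.
ornond + runion → qildor (R1).
Using R11, qildor, hexzel, and runion make xantal.
Using R3, xantal makes nextor.
Using R5, tamzor and nextor make coresk.
ornond: reached.
coresk: reached.
qildor: reached.
All 3 are reached.

3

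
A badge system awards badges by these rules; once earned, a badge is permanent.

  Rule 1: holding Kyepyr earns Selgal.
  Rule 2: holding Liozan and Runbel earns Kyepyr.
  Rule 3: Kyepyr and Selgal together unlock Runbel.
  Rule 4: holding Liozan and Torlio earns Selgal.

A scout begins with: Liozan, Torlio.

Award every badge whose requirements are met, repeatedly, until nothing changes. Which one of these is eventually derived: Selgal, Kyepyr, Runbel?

With Liozan and Torlio, Selgal is earned (Rule 4).
Runbel would need Kyepyr and Selgal (Rule 3), but Kyepyr is never earned. Kyepyr would need Liozan and Runbel (Rule 2), but Runbel is never earned.

Selgal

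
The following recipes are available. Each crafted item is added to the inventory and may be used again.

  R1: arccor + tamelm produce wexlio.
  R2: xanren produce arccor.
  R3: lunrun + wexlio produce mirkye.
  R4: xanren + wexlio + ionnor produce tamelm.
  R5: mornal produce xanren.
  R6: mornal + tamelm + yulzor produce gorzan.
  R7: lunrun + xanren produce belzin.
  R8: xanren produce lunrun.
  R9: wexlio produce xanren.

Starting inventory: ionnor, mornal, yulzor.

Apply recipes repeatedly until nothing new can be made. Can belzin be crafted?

Using R5, mornal makes xanren.
Using R8, xanren makes lunrun.
Using R7, lunrun and xanren make belzin.

Yes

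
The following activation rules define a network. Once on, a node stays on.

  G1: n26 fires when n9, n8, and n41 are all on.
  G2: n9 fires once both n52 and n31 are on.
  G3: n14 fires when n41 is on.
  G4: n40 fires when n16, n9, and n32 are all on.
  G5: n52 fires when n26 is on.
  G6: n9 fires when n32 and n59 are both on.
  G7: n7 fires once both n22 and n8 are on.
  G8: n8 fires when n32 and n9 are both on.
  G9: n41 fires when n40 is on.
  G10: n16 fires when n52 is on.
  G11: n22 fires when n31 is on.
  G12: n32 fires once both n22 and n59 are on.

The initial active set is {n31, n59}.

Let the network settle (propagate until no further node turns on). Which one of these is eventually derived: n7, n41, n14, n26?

n7

n31 is on, so n22 fires (G11).
n22 and n59 are on, so n32 fires (G12).
G6: n32 and n59 on → n9 on.
n32 and n9 are on, so n8 fires (G8).
n22 and n8 are on, so n7 fires (G7).
n14 would need n41 (G3), but n41 never turns on. n41 would need n40 (G9), but n40 never turns on. n26 would need n9, n8, and n41 (G1), but n41 never turns on.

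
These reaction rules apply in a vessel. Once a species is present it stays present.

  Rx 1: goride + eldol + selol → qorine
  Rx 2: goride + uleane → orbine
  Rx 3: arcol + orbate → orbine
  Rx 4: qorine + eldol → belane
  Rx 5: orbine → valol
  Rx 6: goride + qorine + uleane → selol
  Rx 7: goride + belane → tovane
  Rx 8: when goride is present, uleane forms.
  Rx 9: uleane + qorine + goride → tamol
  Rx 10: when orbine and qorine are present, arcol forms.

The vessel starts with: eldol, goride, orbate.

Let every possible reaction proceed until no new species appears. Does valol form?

Yes

goride present → uleane forms (Rx 8).
goride and uleane present → orbine forms (Rx 2).
orbine present → valol forms (Rx 5).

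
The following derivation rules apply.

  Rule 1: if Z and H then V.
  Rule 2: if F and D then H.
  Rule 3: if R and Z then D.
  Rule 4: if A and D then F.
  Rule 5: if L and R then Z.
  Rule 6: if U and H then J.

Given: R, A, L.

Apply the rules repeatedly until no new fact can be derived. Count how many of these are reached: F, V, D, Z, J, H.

L and R hold, so Z follows (Rule 5).
R and Z hold, so D follows (Rule 3).
A and D hold, so F follows (Rule 4).
From F and D, Rule 2 gives H.
From Z and H, Rule 1 gives V.
F: reached.
V: reached.
D: reached.
Z: reached.
J would need U and H (Rule 6), but U is never established.
H: reached.
Reached: F, V, D, Z, and H — 5 of the 6.

5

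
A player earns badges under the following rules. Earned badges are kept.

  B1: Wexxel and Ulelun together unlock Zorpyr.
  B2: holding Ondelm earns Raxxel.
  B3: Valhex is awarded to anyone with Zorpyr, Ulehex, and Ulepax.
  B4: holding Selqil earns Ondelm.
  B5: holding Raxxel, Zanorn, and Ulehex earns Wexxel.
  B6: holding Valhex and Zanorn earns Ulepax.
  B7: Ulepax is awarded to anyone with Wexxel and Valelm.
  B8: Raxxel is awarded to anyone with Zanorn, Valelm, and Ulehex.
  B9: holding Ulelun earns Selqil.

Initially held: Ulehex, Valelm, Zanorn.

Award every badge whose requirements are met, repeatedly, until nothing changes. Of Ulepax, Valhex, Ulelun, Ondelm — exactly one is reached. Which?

Ulepax

With Zanorn, Valelm, and Ulehex, Raxxel is earned (B8).
With Raxxel, Zanorn, and Ulehex, Wexxel is earned (B5).
With Wexxel and Valelm, Ulepax is earned (B7).
No rule produces Ulelun, and it is not given. Valhex would need Zorpyr, Ulehex, and Ulepax (B3), but Zorpyr is never earned. Ondelm would need Selqil (B4), but Selqil is never earned.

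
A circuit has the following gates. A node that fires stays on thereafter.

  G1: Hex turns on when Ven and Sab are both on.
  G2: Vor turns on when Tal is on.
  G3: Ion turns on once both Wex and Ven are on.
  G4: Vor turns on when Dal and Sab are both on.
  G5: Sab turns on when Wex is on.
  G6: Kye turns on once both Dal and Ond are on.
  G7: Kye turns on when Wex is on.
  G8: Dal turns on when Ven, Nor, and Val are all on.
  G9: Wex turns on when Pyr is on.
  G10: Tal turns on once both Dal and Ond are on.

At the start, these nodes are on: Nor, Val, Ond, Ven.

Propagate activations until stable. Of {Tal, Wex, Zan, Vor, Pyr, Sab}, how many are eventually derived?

2

Ven, Nor, and Val are on, so Dal turns on (G8).
Dal and Ond are on, so Tal turns on (G10).
Tal is on, so Vor turns on (G2).
Tal: reached.
Wex would need Pyr (G9), but Pyr never turns on.
No rule produces Zan, and it is not given.
Vor: reached.
No rule produces Pyr, and it is not given.
Sab would need Wex (G5), but Wex never turns on.
Reached: Tal and Vor — 2 of the 6.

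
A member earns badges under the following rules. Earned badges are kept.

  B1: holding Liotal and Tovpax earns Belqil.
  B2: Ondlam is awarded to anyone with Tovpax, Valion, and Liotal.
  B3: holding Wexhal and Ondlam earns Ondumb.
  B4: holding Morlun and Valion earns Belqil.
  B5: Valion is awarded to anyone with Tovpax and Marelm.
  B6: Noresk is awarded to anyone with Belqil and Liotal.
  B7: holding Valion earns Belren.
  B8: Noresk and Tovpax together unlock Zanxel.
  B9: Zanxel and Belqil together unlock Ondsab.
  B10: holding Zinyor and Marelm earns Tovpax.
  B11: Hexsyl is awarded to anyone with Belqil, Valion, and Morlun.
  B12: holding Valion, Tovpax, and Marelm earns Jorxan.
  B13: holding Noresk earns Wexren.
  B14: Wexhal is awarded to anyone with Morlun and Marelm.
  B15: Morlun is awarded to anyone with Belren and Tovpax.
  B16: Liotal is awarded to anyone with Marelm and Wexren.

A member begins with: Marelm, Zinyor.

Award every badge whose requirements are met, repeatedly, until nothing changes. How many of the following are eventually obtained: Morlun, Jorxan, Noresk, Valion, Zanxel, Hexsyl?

4

With Zinyor and Marelm, Tovpax is earned (B10).
With Tovpax and Marelm, Valion is earned (B5).
With Valion, Tovpax, and Marelm, Jorxan is earned (B12).
With Valion, Belren is earned (B7).
With Belren and Tovpax, Morlun is earned (B15).
With Morlun and Valion, Belqil is earned (B4).
With Belqil, Valion, and Morlun, Hexsyl is earned (B11).
Morlun: reached.
Jorxan: reached.
Noresk would need Belqil and Liotal (B6), but Liotal is never earned.
Valion: reached.
Zanxel would need Noresk and Tovpax (B8), but Noresk is never earned.
Hexsyl: reached.
Reached: Morlun, Jorxan, Valion, and Hexsyl — 4 of the 6.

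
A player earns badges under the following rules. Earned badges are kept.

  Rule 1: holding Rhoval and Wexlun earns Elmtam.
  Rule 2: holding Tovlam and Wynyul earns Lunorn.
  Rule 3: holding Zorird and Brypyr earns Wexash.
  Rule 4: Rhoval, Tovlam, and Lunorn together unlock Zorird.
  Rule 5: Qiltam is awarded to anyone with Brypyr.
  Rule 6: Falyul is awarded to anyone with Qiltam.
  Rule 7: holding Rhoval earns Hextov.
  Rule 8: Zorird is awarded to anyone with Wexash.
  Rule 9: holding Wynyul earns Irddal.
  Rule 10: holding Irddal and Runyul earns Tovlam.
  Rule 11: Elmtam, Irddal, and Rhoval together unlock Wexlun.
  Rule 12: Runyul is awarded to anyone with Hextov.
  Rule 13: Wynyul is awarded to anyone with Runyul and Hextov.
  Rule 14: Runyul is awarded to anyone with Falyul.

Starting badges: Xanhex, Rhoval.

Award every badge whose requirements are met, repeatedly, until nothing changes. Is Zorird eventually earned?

With Rhoval, Hextov is earned (Rule 7).
With Hextov, Runyul is earned (Rule 12).
With Runyul and Hextov, Wynyul is earned (Rule 13).
With Wynyul, Irddal is earned (Rule 9).
With Irddal and Runyul, Tovlam is earned (Rule 10).
With Tovlam and Wynyul, Lunorn is earned (Rule 2).
With Rhoval, Tovlam, and Lunorn, Zorird is earned (Rule 4).

Yes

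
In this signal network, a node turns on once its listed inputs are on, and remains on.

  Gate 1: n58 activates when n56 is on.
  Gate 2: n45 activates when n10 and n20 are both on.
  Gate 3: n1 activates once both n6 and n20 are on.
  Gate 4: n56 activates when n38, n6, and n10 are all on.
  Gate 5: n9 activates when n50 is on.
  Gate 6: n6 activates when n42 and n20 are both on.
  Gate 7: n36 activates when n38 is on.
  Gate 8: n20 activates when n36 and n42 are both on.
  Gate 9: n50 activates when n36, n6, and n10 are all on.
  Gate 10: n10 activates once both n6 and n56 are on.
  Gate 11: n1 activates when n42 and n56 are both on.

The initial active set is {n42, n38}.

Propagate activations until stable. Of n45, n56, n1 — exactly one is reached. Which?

n1

n38 is on, so n36 activates (Gate 7).
n36 and n42 are on, so n20 activates (Gate 8).
n42 and n20 are on, so n6 activates (Gate 6).
Gate 3: n6 and n20 on → n1 on.
n56 would need n38, n6, and n10 (Gate 4), but n10 never turns on. n45 would need n10 and n20 (Gate 2), but n10 never turns on.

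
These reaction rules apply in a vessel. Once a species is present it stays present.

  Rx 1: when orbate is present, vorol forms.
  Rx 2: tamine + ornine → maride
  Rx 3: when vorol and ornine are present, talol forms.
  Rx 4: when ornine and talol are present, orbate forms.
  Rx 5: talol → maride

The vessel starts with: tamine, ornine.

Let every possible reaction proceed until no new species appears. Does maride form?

tamine and ornine present → maride forms (Rx 2).

Yes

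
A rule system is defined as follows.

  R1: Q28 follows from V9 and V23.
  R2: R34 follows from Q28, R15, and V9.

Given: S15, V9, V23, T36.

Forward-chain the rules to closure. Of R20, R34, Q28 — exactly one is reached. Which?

Q28

V9 and V23 hold, so Q28 follows (R1).
R34 would need Q28, R15, and V9 (R2), but R15 is never established. No rule produces R20, and it is not given.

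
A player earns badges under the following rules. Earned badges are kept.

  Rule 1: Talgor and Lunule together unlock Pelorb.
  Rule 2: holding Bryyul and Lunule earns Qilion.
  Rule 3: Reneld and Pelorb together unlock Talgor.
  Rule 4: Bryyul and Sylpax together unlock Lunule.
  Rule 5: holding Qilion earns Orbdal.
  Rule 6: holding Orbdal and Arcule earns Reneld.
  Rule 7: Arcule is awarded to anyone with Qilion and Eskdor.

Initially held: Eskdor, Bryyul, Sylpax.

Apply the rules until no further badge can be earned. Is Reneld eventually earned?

With Bryyul and Sylpax, Lunule is earned (Rule 4).
With Bryyul and Lunule, Qilion is earned (Rule 2).
With Qilion, Orbdal is earned (Rule 5).
With Qilion and Eskdor, Arcule is earned (Rule 7).
With Orbdal and Arcule, Reneld is earned (Rule 6).

Yes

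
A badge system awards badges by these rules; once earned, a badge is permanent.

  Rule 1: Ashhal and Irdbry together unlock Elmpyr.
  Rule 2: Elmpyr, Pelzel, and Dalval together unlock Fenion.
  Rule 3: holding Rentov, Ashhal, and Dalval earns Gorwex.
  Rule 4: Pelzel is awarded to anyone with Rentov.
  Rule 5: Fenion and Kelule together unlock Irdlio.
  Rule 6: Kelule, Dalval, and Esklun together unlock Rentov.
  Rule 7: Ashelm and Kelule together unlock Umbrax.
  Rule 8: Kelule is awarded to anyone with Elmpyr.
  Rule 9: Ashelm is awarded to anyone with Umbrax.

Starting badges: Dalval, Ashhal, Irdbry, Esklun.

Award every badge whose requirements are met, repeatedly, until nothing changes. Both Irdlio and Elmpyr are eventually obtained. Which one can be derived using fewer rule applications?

Elmpyr: With Ashhal and Irdbry, Elmpyr is earned (Rule 1). [1 rule application]
Irdlio: With Ashhal and Irdbry, Elmpyr is earned (Rule 1). With Elmpyr, Kelule is earned (Rule 8). With Kelule, Dalval, and Esklun, Rentov is earned (Rule 6). With Rentov, Pelzel is earned (Rule 4). With Elmpyr, Pelzel, and Dalval, Fenion is earned (Rule 2). With Fenion and Kelule, Irdlio is earned (Rule 5). [6 rule applications]
Elmpyr needs fewer.

Elmpyr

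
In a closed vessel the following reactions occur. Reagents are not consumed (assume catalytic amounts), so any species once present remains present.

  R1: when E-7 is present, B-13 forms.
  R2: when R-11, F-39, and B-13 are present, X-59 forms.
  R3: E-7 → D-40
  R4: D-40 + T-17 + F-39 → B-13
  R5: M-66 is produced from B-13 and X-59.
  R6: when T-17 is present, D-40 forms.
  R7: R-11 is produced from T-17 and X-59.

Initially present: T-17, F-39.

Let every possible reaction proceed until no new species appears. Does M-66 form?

No

M-66 would need B-13 and X-59 (R5), but X-59 never forms.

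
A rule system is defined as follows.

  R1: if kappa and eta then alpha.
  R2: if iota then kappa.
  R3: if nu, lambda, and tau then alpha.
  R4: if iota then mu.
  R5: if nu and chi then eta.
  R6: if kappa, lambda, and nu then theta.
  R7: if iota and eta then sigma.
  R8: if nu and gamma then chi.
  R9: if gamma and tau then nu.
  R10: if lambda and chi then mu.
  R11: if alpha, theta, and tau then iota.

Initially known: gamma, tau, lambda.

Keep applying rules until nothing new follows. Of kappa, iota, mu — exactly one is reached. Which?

mu

From gamma and tau, R9 gives nu.
From nu and gamma, R8 gives chi.
lambda and chi hold, so mu follows (R10).
kappa would need iota (R2), but iota is never established. iota would need alpha, theta, and tau (R11), but theta is never established.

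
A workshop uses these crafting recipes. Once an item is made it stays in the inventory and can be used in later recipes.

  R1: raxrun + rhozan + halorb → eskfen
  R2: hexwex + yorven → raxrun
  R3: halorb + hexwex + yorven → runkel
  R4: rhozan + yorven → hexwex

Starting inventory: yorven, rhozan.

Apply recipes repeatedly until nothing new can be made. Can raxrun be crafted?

Yes

rhozan + yorven → hexwex (R4).
Using R2, hexwex and yorven make raxrun.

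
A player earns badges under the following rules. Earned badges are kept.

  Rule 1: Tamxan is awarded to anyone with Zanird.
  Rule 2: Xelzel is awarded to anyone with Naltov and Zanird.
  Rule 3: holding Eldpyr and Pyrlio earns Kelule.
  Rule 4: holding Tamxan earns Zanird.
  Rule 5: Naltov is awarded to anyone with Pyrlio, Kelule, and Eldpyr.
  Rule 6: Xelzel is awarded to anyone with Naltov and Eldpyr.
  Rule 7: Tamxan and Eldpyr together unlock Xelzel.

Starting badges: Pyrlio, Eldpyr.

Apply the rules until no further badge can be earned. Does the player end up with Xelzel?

Yes

With Eldpyr and Pyrlio, Kelule is earned (Rule 3).
With Pyrlio, Kelule, and Eldpyr, Naltov is earned (Rule 5).
With Naltov and Eldpyr, Xelzel is earned (Rule 6).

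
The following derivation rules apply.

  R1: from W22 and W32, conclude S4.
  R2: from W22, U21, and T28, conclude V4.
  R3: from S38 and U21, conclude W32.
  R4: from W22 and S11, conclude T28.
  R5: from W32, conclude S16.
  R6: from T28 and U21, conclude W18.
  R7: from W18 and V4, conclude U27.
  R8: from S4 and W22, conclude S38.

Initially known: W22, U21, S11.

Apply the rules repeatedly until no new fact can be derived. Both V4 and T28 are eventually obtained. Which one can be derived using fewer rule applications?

T28: From W22 and S11, R4 gives T28. [1 rule application]
V4: W22 and S11 hold, so T28 follows (R4). W22, U21, and T28 hold, so V4 follows (R2). [2 rule applications]
T28 needs fewer.

T28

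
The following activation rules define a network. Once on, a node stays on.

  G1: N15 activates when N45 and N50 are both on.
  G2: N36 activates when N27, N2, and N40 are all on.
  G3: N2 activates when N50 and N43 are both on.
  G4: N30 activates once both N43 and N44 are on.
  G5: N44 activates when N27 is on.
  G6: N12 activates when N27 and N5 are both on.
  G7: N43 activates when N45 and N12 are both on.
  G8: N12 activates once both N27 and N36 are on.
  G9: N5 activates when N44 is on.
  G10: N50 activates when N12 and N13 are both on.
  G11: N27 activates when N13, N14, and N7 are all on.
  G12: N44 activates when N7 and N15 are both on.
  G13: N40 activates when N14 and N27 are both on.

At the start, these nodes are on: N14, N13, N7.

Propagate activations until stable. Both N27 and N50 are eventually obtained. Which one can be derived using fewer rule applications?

N27: N13, N14, and N7 are on, so N27 activates (G11). [1 rule application]
N50: N13, N14, and N7 are on, so N27 activates (G11). N27 is on, so N44 activates (G5). N44 is on, so N5 activates (G9). N27 and N5 are on, so N12 activates (G6). N12 and N13 are on, so N50 activates (G10). [5 rule applications]
N27 needs fewer.

N27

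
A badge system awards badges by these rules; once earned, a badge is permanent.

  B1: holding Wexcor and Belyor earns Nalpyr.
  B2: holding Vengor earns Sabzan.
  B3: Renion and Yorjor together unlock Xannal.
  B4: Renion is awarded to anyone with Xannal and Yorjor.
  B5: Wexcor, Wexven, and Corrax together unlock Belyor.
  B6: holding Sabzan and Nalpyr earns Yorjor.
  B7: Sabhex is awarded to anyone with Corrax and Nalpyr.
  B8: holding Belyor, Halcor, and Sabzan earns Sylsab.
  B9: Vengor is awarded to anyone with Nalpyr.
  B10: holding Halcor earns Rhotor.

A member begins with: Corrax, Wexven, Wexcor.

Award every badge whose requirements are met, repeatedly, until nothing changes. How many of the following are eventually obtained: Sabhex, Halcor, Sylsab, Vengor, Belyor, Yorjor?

4

With Wexcor, Wexven, and Corrax, Belyor is earned (B5).
With Wexcor and Belyor, Nalpyr is earned (B1).
With Nalpyr, Vengor is earned (B9).
With Corrax and Nalpyr, Sabhex is earned (B7).
With Vengor, Sabzan is earned (B2).
With Sabzan and Nalpyr, Yorjor is earned (B6).
Sabhex: reached.
No rule produces Halcor, and it is not given.
Sylsab would need Belyor, Halcor, and Sabzan (B8), but Halcor is never earned.
Vengor: reached.
Belyor: reached.
Yorjor: reached.
Reached: Sabhex, Vengor, Belyor, and Yorjor — 4 of the 6.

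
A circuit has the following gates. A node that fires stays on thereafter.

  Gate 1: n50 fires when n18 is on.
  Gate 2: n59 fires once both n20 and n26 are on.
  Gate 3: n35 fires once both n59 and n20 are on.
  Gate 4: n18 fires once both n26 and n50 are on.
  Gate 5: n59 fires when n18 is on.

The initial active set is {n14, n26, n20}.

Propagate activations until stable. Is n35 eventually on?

Yes

n20 and n26 are on, so n59 fires (Gate 2).
Gate 3: n59 and n20 on → n35 on.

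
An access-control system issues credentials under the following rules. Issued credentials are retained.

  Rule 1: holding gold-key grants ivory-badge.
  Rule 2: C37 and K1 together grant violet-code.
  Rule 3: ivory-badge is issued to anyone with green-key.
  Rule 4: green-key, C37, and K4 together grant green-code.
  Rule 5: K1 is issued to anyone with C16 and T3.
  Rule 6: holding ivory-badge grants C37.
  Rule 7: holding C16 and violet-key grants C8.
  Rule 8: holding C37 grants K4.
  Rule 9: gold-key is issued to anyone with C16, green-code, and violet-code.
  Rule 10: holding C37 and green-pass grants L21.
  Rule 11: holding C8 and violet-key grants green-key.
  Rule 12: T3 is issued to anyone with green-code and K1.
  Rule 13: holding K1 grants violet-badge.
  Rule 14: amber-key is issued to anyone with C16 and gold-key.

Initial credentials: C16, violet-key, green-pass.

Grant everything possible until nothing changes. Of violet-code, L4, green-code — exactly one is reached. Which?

Holding C16 and violet-key grants C8 (Rule 7).
Holding C8 and violet-key grants green-key (Rule 11).
Holding green-key grants ivory-badge (Rule 3).
Holding ivory-badge grants C37 (Rule 6).
Holding C37 grants K4 (Rule 8).
Holding green-key, C37, and K4 grants green-code (Rule 4).
violet-code would need C37 and K1 (Rule 2), but K1 is never granted. No rule produces L4, and it is not given.

green-code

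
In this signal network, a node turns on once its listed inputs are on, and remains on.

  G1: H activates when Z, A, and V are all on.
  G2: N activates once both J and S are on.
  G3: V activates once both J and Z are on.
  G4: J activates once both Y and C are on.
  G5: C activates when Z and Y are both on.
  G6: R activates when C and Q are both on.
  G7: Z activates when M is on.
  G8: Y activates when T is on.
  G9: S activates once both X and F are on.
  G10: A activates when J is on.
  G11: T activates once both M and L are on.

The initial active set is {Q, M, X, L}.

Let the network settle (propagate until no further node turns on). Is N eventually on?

N would need J and S (G2), but S never turns on.

No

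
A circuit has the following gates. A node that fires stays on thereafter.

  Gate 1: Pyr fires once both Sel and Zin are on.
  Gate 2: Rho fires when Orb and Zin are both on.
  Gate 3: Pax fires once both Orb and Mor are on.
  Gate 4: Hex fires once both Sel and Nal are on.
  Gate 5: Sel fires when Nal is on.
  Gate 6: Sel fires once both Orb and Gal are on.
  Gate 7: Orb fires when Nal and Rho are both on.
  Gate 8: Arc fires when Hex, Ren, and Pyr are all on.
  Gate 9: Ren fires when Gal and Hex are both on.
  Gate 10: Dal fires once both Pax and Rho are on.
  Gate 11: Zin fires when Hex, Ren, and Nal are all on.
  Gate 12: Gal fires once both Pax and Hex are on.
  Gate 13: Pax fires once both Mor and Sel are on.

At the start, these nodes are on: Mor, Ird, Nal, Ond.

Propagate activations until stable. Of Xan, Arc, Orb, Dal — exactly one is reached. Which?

Arc

Nal is on, so Sel fires (Gate 5).
Gate 4: Sel and Nal on → Hex on.
Mor and Sel are on, so Pax fires (Gate 13).
Pax and Hex are on, so Gal fires (Gate 12).
Gal and Hex are on, so Ren fires (Gate 9).
Gate 11: Hex, Ren, and Nal on → Zin on.
Sel and Zin are on, so Pyr fires (Gate 1).
Gate 8: Hex, Ren, and Pyr on → Arc on.
No rule produces Xan, and it is not given. Orb would need Nal and Rho (Gate 7), but Rho never turns on. Dal would need Pax and Rho (Gate 10), but Rho never turns on.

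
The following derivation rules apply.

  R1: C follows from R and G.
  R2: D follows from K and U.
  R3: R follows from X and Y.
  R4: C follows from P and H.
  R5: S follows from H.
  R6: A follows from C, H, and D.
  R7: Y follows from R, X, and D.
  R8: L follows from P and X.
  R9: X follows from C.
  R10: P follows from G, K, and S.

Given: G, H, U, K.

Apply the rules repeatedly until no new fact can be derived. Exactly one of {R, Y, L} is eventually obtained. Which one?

H holds, so S follows (R5).
G, K, and S hold, so P follows (R10).
P and H hold, so C follows (R4).
C holds, so X follows (R9).
From P and X, R8 gives L.
R would need X and Y (R3), but Y is never established. Y would need R, X, and D (R7), but R is never established.

L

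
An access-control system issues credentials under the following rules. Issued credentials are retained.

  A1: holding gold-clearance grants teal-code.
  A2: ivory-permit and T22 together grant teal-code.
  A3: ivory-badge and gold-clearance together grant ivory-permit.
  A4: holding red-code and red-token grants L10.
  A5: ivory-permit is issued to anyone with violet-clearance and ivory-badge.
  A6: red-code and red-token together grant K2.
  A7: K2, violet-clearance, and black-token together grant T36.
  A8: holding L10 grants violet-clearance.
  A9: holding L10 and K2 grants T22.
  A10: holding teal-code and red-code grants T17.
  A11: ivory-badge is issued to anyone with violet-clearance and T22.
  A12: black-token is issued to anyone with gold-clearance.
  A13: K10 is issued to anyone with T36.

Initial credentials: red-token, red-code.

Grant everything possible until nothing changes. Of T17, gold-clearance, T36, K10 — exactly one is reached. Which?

T17

Holding red-code and red-token grants L10 (A4).
Holding red-code and red-token grants K2 (A6).
Holding L10 and K2 grants T22 (A9).
Holding L10 grants violet-clearance (A8).
Holding violet-clearance and T22 grants ivory-badge (A11).
Holding violet-clearance and ivory-badge grants ivory-permit (A5).
Holding ivory-permit and T22 grants teal-code (A2).
Holding teal-code and red-code grants T17 (A10).
No rule produces gold-clearance, and it is not given. T36 would need K2, violet-clearance, and black-token (A7), but black-token is never granted. K10 would need T36 (A13), but T36 is never granted.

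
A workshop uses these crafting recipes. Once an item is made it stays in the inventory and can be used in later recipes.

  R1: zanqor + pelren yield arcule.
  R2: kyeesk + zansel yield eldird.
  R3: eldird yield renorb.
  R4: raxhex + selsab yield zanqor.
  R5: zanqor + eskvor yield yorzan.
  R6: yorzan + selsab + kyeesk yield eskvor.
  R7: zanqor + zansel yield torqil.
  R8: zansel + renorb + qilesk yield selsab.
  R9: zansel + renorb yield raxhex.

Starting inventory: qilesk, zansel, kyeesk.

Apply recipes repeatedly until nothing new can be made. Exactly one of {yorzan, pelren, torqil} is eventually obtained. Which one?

kyeesk + zansel → eldird (R2).
Using R3, eldird makes renorb.
Using R8, zansel, renorb, and qilesk make selsab.
zansel + renorb → raxhex (R9).
Using R4, raxhex and selsab make zanqor.
zanqor + zansel → torqil (R7).
yorzan would need zanqor and eskvor (R5), but eskvor is never obtained. No rule produces pelren, and it is not given.

torqil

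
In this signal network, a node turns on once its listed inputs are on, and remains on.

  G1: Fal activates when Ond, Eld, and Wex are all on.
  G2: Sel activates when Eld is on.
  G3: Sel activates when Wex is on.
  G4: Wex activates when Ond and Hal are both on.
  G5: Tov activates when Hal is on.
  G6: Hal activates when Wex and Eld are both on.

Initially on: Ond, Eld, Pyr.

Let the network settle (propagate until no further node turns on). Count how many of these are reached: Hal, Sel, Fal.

Eld is on, so Sel activates (G2).
Hal would need Wex and Eld (G6), but Wex never turns on.
Sel: reached.
Fal would need Ond, Eld, and Wex (G1), but Wex never turns on.
Reached: Sel — 1 of the 3.

1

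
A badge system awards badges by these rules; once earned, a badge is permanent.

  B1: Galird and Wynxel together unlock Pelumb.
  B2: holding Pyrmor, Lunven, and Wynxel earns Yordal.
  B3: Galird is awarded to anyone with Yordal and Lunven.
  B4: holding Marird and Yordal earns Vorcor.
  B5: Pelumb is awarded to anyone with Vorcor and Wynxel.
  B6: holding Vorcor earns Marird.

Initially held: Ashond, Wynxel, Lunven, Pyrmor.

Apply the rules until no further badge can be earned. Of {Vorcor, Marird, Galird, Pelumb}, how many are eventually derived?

With Pyrmor, Lunven, and Wynxel, Yordal is earned (B2).
With Yordal and Lunven, Galird is earned (B3).
With Galird and Wynxel, Pelumb is earned (B1).
Vorcor would need Marird and Yordal (B4), but Marird is never earned.
Marird would need Vorcor (B6), but Vorcor is never earned.
Galird: reached.
Pelumb: reached.
Reached: Galird and Pelumb — 2 of the 4.

2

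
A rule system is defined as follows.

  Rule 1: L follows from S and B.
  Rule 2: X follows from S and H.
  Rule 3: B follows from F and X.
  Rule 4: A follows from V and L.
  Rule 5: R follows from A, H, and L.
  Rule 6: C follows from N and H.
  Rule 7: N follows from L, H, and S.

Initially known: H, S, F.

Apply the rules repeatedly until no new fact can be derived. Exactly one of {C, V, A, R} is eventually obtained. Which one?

C

S and H hold, so X follows (Rule 2).
F and X hold, so B follows (Rule 3).
From S and B, Rule 1 gives L.
From L, H, and S, Rule 7 gives N.
From N and H, Rule 6 gives C.
R would need A, H, and L (Rule 5), but A is never established. A would need V and L (Rule 4), but V is never established. No rule produces V, and it is not given.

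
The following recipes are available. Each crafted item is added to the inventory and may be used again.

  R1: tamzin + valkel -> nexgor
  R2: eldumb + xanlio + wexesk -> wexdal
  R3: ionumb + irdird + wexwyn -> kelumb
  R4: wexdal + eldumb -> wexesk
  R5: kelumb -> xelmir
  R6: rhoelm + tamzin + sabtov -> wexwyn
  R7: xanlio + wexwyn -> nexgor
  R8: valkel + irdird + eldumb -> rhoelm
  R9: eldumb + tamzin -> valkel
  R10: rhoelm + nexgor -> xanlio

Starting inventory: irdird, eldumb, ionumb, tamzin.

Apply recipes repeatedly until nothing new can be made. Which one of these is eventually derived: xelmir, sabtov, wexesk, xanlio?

xanlio

Using R9, eldumb and tamzin make valkel.
tamzin + valkel -> nexgor (R1).
Using R8, valkel, irdird, and eldumb make rhoelm.
Using R10, rhoelm and nexgor make xanlio.
wexesk would need wexdal and eldumb (R4), but wexdal is never obtained. xelmir would need kelumb (R5), but kelumb is never obtained. No rule produces sabtov, and it is not given.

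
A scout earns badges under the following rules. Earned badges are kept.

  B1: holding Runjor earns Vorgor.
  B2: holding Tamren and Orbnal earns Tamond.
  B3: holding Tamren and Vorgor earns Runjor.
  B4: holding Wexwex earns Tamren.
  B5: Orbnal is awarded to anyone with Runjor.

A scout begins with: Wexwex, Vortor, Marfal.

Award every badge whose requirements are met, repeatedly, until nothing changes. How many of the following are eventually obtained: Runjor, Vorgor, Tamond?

Runjor would need Tamren and Vorgor (B3), but Vorgor is never earned.
Vorgor would need Runjor (B1), but Runjor is never earned.
Tamond would need Tamren and Orbnal (B2), but Orbnal is never earned.
None of the 3 are reached.

0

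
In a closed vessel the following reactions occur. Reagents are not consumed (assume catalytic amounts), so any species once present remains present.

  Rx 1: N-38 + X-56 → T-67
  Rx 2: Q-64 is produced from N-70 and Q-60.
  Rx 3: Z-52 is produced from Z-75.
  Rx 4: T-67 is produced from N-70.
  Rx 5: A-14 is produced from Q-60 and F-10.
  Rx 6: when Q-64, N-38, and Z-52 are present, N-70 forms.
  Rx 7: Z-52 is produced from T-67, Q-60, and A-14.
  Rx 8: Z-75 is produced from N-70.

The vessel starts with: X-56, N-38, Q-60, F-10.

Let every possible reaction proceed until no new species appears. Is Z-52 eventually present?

Yes

Q-60 and F-10 present → A-14 forms (Rx 5).
N-38 and X-56 present → T-67 forms (Rx 1).
T-67, Q-60, and A-14 present → Z-52 forms (Rx 7).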